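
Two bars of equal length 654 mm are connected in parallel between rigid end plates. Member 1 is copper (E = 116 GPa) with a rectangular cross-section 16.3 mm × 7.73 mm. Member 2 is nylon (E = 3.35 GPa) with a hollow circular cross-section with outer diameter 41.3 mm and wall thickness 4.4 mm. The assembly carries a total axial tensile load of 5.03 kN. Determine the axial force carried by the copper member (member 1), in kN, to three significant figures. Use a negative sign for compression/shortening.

4.50 kN

A_1 = 126 mm².
A_2 = 510.1 mm².
Equal strain + equilibrium ⇒ each member carries load in proportion to AE: A₁E₁ = 14620000 N, A₂E₂ = 1709000 N, ΣAE = 16320000 N.
F₁ = P·A₁E₁/ΣAE = 5030·14620000/16320000 = 4503 N.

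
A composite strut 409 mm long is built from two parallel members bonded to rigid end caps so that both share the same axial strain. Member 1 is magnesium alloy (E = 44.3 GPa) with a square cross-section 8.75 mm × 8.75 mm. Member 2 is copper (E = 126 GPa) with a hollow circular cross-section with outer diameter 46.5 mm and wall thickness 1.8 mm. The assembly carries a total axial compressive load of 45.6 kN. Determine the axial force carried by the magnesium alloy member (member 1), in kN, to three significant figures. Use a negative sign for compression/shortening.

-4.39 kN

A_1 = 76.56 mm².
A_2 = 252.8 mm².
Equal strain + equilibrium ⇒ each member carries load in proportion to AE: A₁E₁ = 3392000 N, A₂E₂ = 31850000 N, ΣAE = 35240000 N.
F₁ = P·A₁E₁/ΣAE = -45600·3392000/35240000 = -4389 N.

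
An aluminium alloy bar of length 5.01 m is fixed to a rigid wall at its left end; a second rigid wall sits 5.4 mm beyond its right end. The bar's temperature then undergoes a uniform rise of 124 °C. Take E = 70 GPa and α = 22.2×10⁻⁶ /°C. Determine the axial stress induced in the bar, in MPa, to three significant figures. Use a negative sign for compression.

Free thermal expansion αLΔT = 22.2e-6 · 5010 · 124 = 13.79 mm.
The walls engage after the gap closes; constrained expansion = 13.79 − 5.4 = 8.392 mm.
The walls impose strain ε = −(8.392)/5010 = -1.6750e-03; σ = Eε = 70000 · -1.6750e-03 = -117.2 MPa.

-117 MPa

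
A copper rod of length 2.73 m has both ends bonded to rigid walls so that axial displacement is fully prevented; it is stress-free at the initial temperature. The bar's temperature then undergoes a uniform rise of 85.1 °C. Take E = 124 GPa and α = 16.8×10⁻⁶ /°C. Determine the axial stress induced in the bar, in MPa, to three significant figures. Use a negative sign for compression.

Free thermal expansion αLΔT = 16.8e-6 · 2730 · 85.1 = 3.903 mm.
The walls impose strain ε = −(3.903)/2730 = -1.4297e-03; σ = Eε = 124000 · -1.4297e-03 = -177.3 MPa.

-177 MPa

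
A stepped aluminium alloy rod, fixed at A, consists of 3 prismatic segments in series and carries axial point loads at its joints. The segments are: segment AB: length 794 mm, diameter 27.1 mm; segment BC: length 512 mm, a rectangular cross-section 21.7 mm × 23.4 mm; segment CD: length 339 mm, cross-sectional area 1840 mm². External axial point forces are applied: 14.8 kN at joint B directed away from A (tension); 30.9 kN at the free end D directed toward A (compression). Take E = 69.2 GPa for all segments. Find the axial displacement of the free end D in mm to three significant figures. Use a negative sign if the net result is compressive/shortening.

Internal axial forces (sectioning from the free end, tension +): N_CD = -30.9 kN, N_BC = -30.9 kN, N_AB = -16.1 kN.
A_AB = 576.8 mm².
A_BC = 507.8 mm².
δ_AB = -16100·794/(576.8·69200) = -0.3203 mm
δ_BC = -30900·512/(507.8·69200) = -0.4502 mm
δ_CD = -30900·339/(1840·69200) = -0.08227 mm
δ = Σδ_i = -0.8528 mm.

-0.853 mm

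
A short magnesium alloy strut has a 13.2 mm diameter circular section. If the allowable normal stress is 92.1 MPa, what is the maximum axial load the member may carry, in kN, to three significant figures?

A = 136.8 mm².
P_max = σ_allow · A = 92.1 · 136.8 = 12600 N = 12.6 kN.

12.6 kN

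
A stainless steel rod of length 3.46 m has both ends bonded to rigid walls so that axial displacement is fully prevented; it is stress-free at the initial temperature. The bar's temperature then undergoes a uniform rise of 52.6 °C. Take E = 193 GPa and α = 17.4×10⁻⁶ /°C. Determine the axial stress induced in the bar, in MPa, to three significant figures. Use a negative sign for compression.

Free thermal expansion αLΔT = 17.4e-6 · 3460 · 52.6 = 3.167 mm.
The walls impose strain ε = −(3.167)/3460 = -9.1524e-04; σ = Eε = 193000 · -9.1524e-04 = -176.6 MPa.

-177 MPa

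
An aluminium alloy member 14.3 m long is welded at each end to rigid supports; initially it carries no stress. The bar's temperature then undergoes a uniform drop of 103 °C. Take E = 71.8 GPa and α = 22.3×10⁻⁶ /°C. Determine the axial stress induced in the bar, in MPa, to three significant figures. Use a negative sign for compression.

165 MPa

Free thermal expansion αLΔT = 22.3e-6 · 14300 · -103 = -32.85 mm.
The walls impose strain ε = −(-32.85)/14300 = 2.2969e-03; σ = Eε = 71800 · 2.2969e-03 = 164.9 MPa.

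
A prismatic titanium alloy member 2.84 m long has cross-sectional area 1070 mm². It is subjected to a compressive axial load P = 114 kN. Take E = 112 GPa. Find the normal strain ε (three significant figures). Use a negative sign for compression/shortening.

σ = N/A = -106.5 MPa; ε = σ/E = -106.5/112000 = -9.513e-04.

-9.51e-04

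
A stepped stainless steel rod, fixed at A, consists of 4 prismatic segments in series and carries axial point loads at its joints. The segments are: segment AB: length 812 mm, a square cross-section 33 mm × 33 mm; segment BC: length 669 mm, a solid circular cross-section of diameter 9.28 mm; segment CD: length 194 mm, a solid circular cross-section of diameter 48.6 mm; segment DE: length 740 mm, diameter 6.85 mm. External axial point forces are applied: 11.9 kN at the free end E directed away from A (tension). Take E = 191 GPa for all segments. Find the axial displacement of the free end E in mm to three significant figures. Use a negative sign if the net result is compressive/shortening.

1.92 mm

Internal axial forces (sectioning from the free end, tension +): N_DE = 11.9 kN, N_CD = 11.9 kN, N_BC = 11.9 kN, N_AB = 11.9 kN.
A_AB = 1089 mm².
A_BC = 67.64 mm².
A_CD = 1855 mm².
A_DE = 36.85 mm².
δ_AB = 11900·812/(1089·191000) = 0.04646 mm
δ_BC = 11900·669/(67.64·191000) = 0.6162 mm
δ_CD = 11900·194/(1855·191000) = 0.006516 mm
δ_DE = 11900·740/(36.85·191000) = 1.251 mm
δ = Σδ_i = 1.92 mm.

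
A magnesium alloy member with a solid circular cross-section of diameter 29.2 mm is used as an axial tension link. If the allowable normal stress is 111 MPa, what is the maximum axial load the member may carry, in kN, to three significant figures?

74.3 kN

A = 669.7 mm².
P_max = σ_allow · A = 111 · 669.7 = 74330 N = 74.33 kN.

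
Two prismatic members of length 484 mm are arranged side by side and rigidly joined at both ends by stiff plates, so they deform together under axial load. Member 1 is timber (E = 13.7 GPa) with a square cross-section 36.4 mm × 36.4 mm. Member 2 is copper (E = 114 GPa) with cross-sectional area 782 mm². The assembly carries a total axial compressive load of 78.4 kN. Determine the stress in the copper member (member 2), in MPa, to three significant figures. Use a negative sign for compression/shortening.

A_1 = 1325 mm².
Equal strain + equilibrium ⇒ each member carries load in proportion to AE: A₁E₁ = 18150000 N, A₂E₂ = 89150000 N, ΣAE = 107300000 N.
σ₂ = P·E₂/ΣAE = -78400·114000/107300000 = -83.3 MPa.

-83.3 MPa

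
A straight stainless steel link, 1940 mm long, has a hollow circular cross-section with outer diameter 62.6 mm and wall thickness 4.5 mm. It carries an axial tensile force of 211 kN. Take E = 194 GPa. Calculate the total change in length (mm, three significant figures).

2.57 mm

A = 821.4 mm².
δ_mech = NL/(AE) = 211000·1940/(821.4·194000) = 2.569 mm.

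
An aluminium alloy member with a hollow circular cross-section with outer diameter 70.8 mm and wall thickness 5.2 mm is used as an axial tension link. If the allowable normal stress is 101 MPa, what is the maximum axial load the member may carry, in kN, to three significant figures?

A = 1072 mm².
P_max = σ_allow · A = 101 · 1072 = 108200 N = 108.2 kN.

108 kN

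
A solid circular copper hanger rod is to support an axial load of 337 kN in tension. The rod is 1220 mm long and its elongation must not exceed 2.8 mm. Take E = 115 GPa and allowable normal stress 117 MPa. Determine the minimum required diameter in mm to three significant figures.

Required area A ≥ P/σ_allow = 337000/117 = 2880 mm².
For a solid circular section, d ≥ √(4A/π) = 60.56 mm.
Elongation limit: A ≥ PL/(Eδ_allow) = 337000·1220/(115000·2.8) = 1277 mm² ⇒ d ≥ 40.32 mm.
The stress limit governs.

60.6 mm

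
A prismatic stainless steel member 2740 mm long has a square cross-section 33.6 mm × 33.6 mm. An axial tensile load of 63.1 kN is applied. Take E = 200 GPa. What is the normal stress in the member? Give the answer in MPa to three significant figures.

55.9 MPa

A = 1129 mm².
σ = N/A = 63100/1129 = 55.89 MPa.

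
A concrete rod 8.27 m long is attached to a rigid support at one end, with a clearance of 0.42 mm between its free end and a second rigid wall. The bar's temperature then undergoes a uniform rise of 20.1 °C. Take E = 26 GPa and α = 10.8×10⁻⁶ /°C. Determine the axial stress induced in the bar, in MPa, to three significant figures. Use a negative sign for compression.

-4.32 MPa

Free thermal expansion αLΔT = 10.8e-6 · 8270 · 20.1 = 1.795 mm.
The walls engage after the gap closes; constrained expansion = 1.795 − 0.42 = 1.375 mm.
The walls impose strain ε = −(1.375)/8270 = -1.6629e-04; σ = Eε = 26000 · -1.6629e-04 = -4.324 MPa.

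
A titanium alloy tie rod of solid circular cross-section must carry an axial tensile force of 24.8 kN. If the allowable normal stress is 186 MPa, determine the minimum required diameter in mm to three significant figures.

13.0 mm

Required area A ≥ P/σ_allow = 24800/186 = 133.3 mm².
For a solid circular section, d ≥ √(4A/π) = 13.03 mm.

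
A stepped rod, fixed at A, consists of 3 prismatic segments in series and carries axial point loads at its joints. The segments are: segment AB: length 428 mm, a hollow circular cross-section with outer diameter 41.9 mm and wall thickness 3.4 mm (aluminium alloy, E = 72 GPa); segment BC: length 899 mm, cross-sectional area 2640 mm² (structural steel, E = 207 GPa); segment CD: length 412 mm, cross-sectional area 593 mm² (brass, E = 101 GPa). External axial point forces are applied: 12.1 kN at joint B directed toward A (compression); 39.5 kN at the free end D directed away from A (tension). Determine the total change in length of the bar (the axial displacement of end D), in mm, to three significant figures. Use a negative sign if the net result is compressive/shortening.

0.733 mm

Internal axial forces (sectioning from the free end, tension +): N_CD = 39.5 kN, N_BC = 39.5 kN, N_AB = 27.4 kN.
A_AB = 411.2 mm².
δ_AB = 27400·428/(411.2·72000) = 0.3961 mm
δ_BC = 39500·899/(2640·207000) = 0.06498 mm
δ_CD = 39500·412/(593·101000) = 0.2717 mm
δ = Σδ_i = 0.7328 mm.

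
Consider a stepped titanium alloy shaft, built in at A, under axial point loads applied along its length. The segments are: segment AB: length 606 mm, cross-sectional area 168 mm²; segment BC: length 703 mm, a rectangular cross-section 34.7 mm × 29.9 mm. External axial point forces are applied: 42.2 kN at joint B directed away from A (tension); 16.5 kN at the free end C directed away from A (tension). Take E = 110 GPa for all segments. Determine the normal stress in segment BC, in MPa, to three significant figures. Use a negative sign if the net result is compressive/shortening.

15.9 MPa

Internal axial forces (sectioning from the free end, tension +): N_BC = 16.5 kN, N_AB = 58.7 kN.
A_BC = 1038 mm².
σ_BC = N_BC/A_BC = 16500/1038 = 15.9 MPa.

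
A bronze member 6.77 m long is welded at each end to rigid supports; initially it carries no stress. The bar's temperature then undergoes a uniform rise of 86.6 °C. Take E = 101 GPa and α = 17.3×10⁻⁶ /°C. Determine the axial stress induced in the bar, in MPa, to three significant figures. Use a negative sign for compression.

Free thermal expansion αLΔT = 17.3e-6 · 6770 · 86.6 = 10.14 mm.
The walls impose strain ε = −(10.14)/6770 = -1.4982e-03; σ = Eε = 101000 · -1.4982e-03 = -151.3 MPa.

-151 MPa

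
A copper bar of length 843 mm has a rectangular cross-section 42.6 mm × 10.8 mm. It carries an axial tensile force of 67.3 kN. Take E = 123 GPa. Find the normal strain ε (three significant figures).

A = 460.1 mm².
σ = N/A = 146.3 MPa; ε = σ/E = 146.3/123000 = 1.189e-03.

0.00119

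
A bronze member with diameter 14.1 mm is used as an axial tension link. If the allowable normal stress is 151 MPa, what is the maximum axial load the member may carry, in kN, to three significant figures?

23.6 kN

A = 156.1 mm².
P_max = σ_allow · A = 151 · 156.1 = 23580 N = 23.58 kN.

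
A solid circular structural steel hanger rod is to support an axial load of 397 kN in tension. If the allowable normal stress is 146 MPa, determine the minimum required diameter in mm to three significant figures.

58.8 mm

Required area A ≥ P/σ_allow = 397000/146 = 2719 mm².
For a solid circular section, d ≥ √(4A/π) = 58.84 mm.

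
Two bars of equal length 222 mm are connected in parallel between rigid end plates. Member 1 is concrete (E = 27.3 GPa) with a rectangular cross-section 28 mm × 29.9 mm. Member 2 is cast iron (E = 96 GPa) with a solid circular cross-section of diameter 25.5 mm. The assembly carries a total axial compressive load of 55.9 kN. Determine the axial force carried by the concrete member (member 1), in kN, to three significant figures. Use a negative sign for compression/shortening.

-17.8 kN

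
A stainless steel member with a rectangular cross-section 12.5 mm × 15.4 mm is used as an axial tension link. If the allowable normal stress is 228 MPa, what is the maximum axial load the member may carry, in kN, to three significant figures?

43.9 kN

A = 192.5 mm².
P_max = σ_allow · A = 228 · 192.5 = 43890 N = 43.89 kN.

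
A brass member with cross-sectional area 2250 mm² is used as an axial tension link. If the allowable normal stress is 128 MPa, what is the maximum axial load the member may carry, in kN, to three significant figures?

P_max = σ_allow · A = 128 · 2250 = 288000 N = 288 kN.

288 kN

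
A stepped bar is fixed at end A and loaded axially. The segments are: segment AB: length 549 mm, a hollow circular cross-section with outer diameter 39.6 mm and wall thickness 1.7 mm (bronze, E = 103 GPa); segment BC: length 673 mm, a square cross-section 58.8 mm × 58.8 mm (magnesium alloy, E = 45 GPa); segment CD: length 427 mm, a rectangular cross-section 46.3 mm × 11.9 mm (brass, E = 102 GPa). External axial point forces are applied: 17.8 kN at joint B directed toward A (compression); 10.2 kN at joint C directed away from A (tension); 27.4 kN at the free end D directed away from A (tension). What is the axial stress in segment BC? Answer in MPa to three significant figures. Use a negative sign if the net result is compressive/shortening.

Internal axial forces (sectioning from the free end, tension +): N_CD = 27.4 kN, N_BC = 37.6 kN, N_AB = 19.8 kN.
A_BC = 3457 mm².
σ_BC = N_BC/A_BC = 37600/3457 = 10.88 MPa.

10.9 MPa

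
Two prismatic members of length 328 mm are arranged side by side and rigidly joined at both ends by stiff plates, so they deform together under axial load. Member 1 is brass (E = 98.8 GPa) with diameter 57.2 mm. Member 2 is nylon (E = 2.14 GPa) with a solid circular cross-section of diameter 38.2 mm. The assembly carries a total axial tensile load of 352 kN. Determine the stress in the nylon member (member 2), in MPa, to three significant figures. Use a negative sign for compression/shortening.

A_1 = 2570 mm².
A_2 = 1146 mm².
Equal strain + equilibrium ⇒ each member carries load in proportion to AE: A₁E₁ = 253900000 N, A₂E₂ = 2453000 N, ΣAE = 256300000 N.
σ₂ = P·E₂/ΣAE = 352000·2140/256300000 = 2.939 MPa.

2.94 MPa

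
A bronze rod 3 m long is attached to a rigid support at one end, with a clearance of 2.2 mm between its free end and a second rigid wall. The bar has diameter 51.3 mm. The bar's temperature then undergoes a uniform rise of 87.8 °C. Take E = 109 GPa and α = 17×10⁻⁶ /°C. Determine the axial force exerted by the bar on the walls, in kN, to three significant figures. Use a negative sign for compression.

-171 kN

Free thermal expansion αLΔT = 17e-6 · 3000 · 87.8 = 4.478 mm.
The walls engage after the gap closes; constrained expansion = 4.478 − 2.2 = 2.278 mm.
The walls impose strain ε = −(2.278)/3000 = -7.5927e-04; σ = Eε = 109000 · -7.5927e-04 = -82.76 MPa.
Wall reaction R = σ·A = -82.76·2067 = -171100 N = -171.1 kN.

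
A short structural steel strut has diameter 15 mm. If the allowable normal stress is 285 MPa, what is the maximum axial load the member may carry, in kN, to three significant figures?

50.4 kN

A = 176.7 mm².
P_max = σ_allow · A = 285 · 176.7 = 50360 N = 50.36 kN.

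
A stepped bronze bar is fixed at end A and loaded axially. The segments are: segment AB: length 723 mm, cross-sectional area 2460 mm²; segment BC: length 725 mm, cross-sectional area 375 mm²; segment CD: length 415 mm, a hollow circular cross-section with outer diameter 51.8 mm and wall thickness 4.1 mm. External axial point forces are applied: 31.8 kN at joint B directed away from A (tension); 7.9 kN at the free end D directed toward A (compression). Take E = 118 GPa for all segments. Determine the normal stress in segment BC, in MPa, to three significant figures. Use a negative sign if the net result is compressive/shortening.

Internal axial forces (sectioning from the free end, tension +): N_CD = -7.9 kN, N_BC = -7.9 kN, N_AB = 23.9 kN.
σ_BC = N_BC/A_BC = -7900/375 = -21.07 MPa.

-21.1 MPa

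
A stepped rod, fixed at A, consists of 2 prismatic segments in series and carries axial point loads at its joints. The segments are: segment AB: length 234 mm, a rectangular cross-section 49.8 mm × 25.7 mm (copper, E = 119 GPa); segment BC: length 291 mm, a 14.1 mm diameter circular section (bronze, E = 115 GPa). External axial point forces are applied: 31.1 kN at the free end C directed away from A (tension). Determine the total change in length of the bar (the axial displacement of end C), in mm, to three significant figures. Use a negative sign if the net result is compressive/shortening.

Internal axial forces (sectioning from the free end, tension +): N_BC = 31.1 kN, N_AB = 31.1 kN.
A_AB = 1280 mm².
A_BC = 156.1 mm².
δ_AB = 31100·234/(1280·119000) = 0.04778 mm
δ_BC = 31100·291/(156.1·115000) = 0.504 mm
δ = Σδ_i = 0.5518 mm.

0.552 mm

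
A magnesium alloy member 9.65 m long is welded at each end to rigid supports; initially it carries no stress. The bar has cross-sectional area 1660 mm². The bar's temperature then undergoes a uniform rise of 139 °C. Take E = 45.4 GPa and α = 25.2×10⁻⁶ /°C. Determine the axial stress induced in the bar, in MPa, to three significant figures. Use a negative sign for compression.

-159 MPa

Free thermal expansion αLΔT = 25.2e-6 · 9650 · 139 = 33.8 mm.
The walls impose strain ε = −(33.8)/9650 = -3.5028e-03; σ = Eε = 45400 · -3.5028e-03 = -159 MPa.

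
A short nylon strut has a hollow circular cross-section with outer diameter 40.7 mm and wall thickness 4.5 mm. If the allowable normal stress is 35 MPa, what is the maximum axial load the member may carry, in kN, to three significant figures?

17.9 kN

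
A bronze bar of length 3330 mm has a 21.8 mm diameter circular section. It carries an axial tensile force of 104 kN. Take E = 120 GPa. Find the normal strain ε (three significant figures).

A = 373.3 mm².
σ = N/A = 278.6 MPa; ε = σ/E = 278.6/120000 = 2.322e-03.

0.00232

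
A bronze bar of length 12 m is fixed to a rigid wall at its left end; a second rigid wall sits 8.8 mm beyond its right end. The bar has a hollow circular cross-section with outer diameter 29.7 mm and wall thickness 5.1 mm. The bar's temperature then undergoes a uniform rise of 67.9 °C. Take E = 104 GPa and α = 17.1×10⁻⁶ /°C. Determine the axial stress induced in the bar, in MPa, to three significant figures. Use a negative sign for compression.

-44.5 MPa

Free thermal expansion αLΔT = 17.1e-6 · 12000 · 67.9 = 13.93 mm.
The walls engage after the gap closes; constrained expansion = 13.93 − 8.8 = 5.133 mm.
The walls impose strain ε = −(5.133)/12000 = -4.2776e-04; σ = Eε = 104000 · -4.2776e-04 = -44.49 MPa.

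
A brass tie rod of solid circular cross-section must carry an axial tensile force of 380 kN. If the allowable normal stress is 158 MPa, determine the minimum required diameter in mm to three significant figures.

Required area A ≥ P/σ_allow = 380000/158 = 2405 mm².
For a solid circular section, d ≥ √(4A/π) = 55.34 mm.

55.3 mm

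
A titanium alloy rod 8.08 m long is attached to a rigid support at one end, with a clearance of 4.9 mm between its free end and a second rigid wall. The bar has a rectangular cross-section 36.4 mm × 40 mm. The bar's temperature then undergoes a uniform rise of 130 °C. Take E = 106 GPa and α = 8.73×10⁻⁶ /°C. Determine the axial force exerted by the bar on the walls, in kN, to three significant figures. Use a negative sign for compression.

Free thermal expansion αLΔT = 8.73e-6 · 8080 · 130 = 9.17 mm.
The walls engage after the gap closes; constrained expansion = 9.17 − 4.9 = 4.27 mm.
The walls impose strain ε = −(4.27)/8080 = -5.2846e-04; σ = Eε = 106000 · -5.2846e-04 = -56.02 MPa.
Wall reaction R = σ·A = -56.02·1456 = -81560 N = -81.56 kN.

-81.6 kN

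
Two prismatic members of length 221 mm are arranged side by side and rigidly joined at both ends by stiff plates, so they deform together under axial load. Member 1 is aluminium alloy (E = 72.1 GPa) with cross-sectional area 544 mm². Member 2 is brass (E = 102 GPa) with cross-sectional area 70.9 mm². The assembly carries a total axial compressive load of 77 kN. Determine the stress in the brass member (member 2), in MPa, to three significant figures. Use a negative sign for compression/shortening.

-169 MPa

Equal strain + equilibrium ⇒ each member carries load in proportion to AE: A₁E₁ = 39220000 N, A₂E₂ = 7232000 N, ΣAE = 46450000 N.
σ₂ = P·E₂/ΣAE = -77000·102000/46450000 = -169.1 MPa.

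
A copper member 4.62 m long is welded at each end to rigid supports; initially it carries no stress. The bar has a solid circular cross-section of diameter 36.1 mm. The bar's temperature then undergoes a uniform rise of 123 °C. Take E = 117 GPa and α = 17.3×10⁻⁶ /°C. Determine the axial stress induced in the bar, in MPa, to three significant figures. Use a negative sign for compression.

Free thermal expansion αLΔT = 17.3e-6 · 4620 · 123 = 9.831 mm.
The walls impose strain ε = −(9.831)/4620 = -2.1279e-03; σ = Eε = 117000 · -2.1279e-03 = -249 MPa.

-249 MPa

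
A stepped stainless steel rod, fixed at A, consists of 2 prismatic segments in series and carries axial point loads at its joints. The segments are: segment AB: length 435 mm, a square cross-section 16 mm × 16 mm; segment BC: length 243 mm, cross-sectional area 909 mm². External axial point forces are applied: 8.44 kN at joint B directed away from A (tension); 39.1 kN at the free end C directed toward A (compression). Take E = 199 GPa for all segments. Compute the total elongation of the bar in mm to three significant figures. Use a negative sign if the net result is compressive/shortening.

Internal axial forces (sectioning from the free end, tension +): N_BC = -39.1 kN, N_AB = -30.66 kN.
A_AB = 256 mm².
δ_AB = -30660·435/(256·199000) = -0.2618 mm
δ_BC = -39100·243/(909·199000) = -0.05253 mm
δ = Σδ_i = -0.3143 mm.

-0.314 mm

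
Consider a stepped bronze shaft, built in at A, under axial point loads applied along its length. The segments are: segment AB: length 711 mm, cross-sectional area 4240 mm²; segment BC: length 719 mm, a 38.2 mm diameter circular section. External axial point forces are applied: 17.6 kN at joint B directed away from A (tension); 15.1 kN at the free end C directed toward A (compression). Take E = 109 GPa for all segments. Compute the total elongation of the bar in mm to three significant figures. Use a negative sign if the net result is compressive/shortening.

Internal axial forces (sectioning from the free end, tension +): N_BC = -15.1 kN, N_AB = 2.5 kN.
A_BC = 1146 mm².
δ_AB = 2500·711/(4240·109000) = 0.003846 mm
δ_BC = -15100·719/(1146·109000) = -0.08691 mm
δ = Σδ_i = -0.08306 mm.

-0.0831 mm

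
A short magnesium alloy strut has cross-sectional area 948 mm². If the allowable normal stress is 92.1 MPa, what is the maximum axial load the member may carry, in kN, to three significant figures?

P_max = σ_allow · A = 92.1 · 948 = 87310 N = 87.31 kN.

87.3 kN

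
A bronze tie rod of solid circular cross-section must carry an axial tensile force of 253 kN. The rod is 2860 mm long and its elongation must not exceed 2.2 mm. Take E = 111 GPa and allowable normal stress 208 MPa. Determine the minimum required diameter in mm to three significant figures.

61.4 mm

Required area A ≥ P/σ_allow = 253000/208 = 1216 mm².
For a solid circular section, d ≥ √(4A/π) = 39.35 mm.
Elongation limit: A ≥ PL/(Eδ_allow) = 253000·2860/(111000·2.2) = 2963 mm² ⇒ d ≥ 61.42 mm.
The elongation limit governs.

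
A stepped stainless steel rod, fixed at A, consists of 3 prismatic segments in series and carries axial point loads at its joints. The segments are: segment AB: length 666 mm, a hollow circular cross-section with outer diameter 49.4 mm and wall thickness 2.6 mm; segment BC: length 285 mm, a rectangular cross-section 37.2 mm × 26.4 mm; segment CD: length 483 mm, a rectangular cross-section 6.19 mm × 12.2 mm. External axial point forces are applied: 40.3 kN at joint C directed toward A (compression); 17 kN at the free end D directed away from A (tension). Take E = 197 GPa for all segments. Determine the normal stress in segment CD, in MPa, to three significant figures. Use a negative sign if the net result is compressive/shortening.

225 MPa

Internal axial forces (sectioning from the free end, tension +): N_CD = 17 kN, N_BC = -23.3 kN, N_AB = -23.3 kN.
A_CD = 75.52 mm².
σ_CD = N_CD/A_CD = 17000/75.52 = 225.1 MPa.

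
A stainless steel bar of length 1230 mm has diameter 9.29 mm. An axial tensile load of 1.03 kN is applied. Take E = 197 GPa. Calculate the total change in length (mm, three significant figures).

0.0949 mm

A = 67.78 mm².
δ_mech = NL/(AE) = 1030·1230/(67.78·197000) = 0.09488 mm.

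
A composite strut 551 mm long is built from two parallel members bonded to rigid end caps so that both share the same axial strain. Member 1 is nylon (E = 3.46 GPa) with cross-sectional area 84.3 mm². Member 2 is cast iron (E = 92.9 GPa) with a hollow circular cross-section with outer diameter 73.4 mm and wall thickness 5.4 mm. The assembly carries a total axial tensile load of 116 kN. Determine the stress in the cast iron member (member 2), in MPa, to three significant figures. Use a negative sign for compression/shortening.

A_2 = 1154 mm².
Equal strain + equilibrium ⇒ each member carries load in proportion to AE: A₁E₁ = 291700 N, A₂E₂ = 107200000 N, ΣAE = 107500000 N.
σ₂ = P·E₂/ΣAE = 116000·92900/107500000 = 100.3 MPa.

100 MPa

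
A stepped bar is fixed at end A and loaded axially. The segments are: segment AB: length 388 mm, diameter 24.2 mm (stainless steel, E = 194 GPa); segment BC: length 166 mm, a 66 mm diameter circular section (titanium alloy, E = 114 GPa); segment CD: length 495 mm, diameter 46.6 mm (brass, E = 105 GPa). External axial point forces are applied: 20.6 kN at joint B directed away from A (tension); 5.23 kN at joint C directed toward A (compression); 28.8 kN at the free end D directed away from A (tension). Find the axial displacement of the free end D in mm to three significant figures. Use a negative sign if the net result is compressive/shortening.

Internal axial forces (sectioning from the free end, tension +): N_CD = 28.8 kN, N_BC = 23.57 kN, N_AB = 44.17 kN.
A_AB = 460 mm².
A_BC = 3421 mm².
A_CD = 1706 mm².
δ_AB = 44170·388/(460·194000) = 0.1921 mm
δ_BC = 23570·166/(3421·114000) = 0.01003 mm
δ_CD = 28800·495/(1706·105000) = 0.07961 mm
δ = Σδ_i = 0.2817 mm.

0.282 mm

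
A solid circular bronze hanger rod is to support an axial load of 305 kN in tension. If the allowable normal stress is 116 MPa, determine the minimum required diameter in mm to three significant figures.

57.9 mm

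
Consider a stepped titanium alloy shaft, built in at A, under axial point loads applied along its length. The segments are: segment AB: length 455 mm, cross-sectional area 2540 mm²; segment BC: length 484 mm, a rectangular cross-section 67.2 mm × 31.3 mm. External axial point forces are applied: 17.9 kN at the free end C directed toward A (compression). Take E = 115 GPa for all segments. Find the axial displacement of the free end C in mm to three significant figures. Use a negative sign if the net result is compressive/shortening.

-0.0637 mm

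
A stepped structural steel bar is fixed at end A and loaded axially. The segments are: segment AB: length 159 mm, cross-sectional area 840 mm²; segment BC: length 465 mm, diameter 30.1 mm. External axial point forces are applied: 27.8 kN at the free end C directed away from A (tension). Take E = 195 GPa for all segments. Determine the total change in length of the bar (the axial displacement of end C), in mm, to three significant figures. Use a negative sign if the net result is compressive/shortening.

Internal axial forces (sectioning from the free end, tension +): N_BC = 27.8 kN, N_AB = 27.8 kN.
A_BC = 711.6 mm².
δ_AB = 27800·159/(840·195000) = 0.02699 mm
δ_BC = 27800·465/(711.6·195000) = 0.09316 mm
δ = Σδ_i = 0.1201 mm.

0.120 mm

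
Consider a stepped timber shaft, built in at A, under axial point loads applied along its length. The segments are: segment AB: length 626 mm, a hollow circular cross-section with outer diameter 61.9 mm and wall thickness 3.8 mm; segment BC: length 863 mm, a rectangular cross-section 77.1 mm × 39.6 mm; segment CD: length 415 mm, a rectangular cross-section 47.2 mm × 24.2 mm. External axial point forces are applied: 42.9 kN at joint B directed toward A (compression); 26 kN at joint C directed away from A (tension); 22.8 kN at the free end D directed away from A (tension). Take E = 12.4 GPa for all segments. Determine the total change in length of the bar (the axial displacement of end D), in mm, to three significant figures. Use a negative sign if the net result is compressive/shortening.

2.21 mm

Internal axial forces (sectioning from the free end, tension +): N_CD = 22.8 kN, N_BC = 48.8 kN, N_AB = 5.9 kN.
A_AB = 693.6 mm².
A_BC = 3053 mm².
A_CD = 1142 mm².
δ_AB = 5900·626/(693.6·12400) = 0.4294 mm
δ_BC = 48800·863/(3053·12400) = 1.112 mm
δ_CD = 22800·415/(1142·12400) = 0.668 mm
δ = Σδ_i = 2.21 mm.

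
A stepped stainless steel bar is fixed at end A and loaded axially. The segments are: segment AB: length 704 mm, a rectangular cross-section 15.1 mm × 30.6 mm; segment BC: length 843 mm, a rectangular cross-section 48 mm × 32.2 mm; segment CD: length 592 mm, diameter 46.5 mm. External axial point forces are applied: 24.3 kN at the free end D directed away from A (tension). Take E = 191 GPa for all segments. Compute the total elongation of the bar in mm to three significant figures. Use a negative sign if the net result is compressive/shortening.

Internal axial forces (sectioning from the free end, tension +): N_CD = 24.3 kN, N_BC = 24.3 kN, N_AB = 24.3 kN.
A_AB = 462.1 mm².
A_BC = 1546 mm².
A_CD = 1698 mm².
δ_AB = 24300·704/(462.1·191000) = 0.1938 mm
δ_BC = 24300·843/(1546·191000) = 0.06939 mm
δ_CD = 24300·592/(1698·191000) = 0.04435 mm
δ = Σδ_i = 0.3076 mm.

0.308 mm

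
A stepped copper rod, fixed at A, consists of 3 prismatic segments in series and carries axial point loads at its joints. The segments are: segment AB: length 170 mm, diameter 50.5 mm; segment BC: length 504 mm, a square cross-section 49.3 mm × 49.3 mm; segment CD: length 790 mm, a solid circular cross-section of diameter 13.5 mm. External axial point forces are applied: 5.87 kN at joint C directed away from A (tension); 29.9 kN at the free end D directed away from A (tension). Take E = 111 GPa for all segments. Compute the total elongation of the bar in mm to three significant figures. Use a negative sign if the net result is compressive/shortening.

1.58 mm

Internal axial forces (sectioning from the free end, tension +): N_CD = 29.9 kN, N_BC = 35.77 kN, N_AB = 35.77 kN.
A_AB = 2003 mm².
A_BC = 2430 mm².
A_CD = 143.1 mm².
δ_AB = 35770·170/(2003·111000) = 0.02735 mm
δ_BC = 35770·504/(2430·111000) = 0.06682 mm
δ_CD = 29900·790/(143.1·111000) = 1.487 mm
δ = Σδ_i = 1.581 mm.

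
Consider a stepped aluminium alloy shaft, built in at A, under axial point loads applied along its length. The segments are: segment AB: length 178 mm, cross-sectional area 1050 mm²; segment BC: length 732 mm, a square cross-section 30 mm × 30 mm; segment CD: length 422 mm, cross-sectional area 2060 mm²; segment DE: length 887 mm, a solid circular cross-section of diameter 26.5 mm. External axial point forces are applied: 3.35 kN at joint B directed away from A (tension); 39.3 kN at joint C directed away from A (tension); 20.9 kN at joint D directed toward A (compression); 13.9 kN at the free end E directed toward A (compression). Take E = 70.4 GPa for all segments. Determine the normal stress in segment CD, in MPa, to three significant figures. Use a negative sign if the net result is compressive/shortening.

-16.9 MPa

Internal axial forces (sectioning from the free end, tension +): N_DE = -13.9 kN, N_CD = -34.8 kN, N_BC = 4.5 kN, N_AB = 7.85 kN.
σ_CD = N_CD/A_CD = -34800/2060 = -16.89 MPa.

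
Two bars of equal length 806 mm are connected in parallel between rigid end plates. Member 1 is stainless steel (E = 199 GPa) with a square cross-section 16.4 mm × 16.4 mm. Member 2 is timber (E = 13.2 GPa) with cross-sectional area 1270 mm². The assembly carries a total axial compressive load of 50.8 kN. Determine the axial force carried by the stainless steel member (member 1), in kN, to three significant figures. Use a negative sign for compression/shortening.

-38.7 kN

A_1 = 269 mm².
Equal strain + equilibrium ⇒ each member carries load in proportion to AE: A₁E₁ = 53520000 N, A₂E₂ = 16760000 N, ΣAE = 70290000 N.
F₁ = P·A₁E₁/ΣAE = -50800·53520000/70290000 = -38680 N.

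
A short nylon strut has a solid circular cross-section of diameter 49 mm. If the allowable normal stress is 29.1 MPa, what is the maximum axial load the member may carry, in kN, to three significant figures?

A = 1886 mm².
P_max = σ_allow · A = 29.1 · 1886 = 54880 N = 54.88 kN.

54.9 kN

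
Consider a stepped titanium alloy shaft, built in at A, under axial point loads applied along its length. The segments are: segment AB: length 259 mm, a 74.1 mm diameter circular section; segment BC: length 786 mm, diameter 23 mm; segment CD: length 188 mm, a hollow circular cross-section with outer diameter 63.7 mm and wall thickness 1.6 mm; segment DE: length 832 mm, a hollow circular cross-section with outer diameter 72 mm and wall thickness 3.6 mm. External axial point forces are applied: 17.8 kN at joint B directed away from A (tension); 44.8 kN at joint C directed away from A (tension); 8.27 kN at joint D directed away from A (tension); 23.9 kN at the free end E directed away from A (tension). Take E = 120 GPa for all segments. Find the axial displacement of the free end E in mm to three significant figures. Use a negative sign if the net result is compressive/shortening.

Internal axial forces (sectioning from the free end, tension +): N_DE = 23.9 kN, N_CD = 32.17 kN, N_BC = 76.97 kN, N_AB = 94.77 kN.
A_AB = 4312 mm².
A_BC = 415.5 mm².
A_CD = 312.1 mm².
A_DE = 773.6 mm².
δ_AB = 94770·259/(4312·120000) = 0.04743 mm
δ_BC = 76970·786/(415.5·120000) = 1.213 mm
δ_CD = 32170·188/(312.1·120000) = 0.1615 mm
δ_DE = 23900·832/(773.6·120000) = 0.2142 mm
δ = Σδ_i = 1.637 mm.

1.64 mm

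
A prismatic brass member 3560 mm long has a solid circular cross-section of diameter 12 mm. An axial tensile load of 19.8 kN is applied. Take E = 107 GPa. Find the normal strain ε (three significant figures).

A = 113.1 mm².
σ = N/A = 175.1 MPa; ε = σ/E = 175.1/107000 = 1.636e-03.

0.00164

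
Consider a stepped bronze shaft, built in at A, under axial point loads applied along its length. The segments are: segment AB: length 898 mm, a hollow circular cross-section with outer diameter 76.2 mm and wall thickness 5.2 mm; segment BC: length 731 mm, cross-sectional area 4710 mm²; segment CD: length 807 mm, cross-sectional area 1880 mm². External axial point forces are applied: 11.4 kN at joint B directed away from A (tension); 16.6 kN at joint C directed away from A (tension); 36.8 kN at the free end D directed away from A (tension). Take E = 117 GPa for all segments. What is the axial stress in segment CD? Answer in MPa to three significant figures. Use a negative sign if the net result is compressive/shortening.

Internal axial forces (sectioning from the free end, tension +): N_CD = 36.8 kN, N_BC = 53.4 kN, N_AB = 64.8 kN.
σ_CD = N_CD/A_CD = 36800/1880 = 19.57 MPa.

19.6 MPa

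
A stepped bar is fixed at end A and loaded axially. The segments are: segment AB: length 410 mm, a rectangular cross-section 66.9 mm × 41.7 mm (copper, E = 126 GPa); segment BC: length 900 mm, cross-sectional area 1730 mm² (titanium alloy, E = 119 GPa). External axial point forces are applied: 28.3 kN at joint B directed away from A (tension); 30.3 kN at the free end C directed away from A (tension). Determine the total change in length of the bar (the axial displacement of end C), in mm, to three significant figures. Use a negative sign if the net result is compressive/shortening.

Internal axial forces (sectioning from the free end, tension +): N_BC = 30.3 kN, N_AB = 58.6 kN.
A_AB = 2790 mm².
δ_AB = 58600·410/(2790·126000) = 0.06835 mm
δ_BC = 30300·900/(1730·119000) = 0.1325 mm
δ = Σδ_i = 0.2008 mm.

0.201 mm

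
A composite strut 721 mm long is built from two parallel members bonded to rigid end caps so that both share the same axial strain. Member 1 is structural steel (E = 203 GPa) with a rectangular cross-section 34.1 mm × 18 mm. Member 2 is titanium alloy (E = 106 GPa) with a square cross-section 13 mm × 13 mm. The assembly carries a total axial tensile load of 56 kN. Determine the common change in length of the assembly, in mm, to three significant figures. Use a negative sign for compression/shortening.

0.283 mm

A_1 = 613.8 mm².
A_2 = 169 mm².
Equal strain + equilibrium ⇒ each member carries load in proportion to AE: A₁E₁ = 124600000 N, A₂E₂ = 17910000 N, ΣAE = 142500000 N.
δ = PL/ΣAE = 56000·721/142500000 = 0.2833 mm.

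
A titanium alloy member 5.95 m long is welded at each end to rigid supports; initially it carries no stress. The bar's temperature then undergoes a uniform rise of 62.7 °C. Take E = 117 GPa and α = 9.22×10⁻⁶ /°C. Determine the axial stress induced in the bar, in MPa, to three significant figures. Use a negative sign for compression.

Free thermal expansion αLΔT = 9.22e-6 · 5950 · 62.7 = 3.44 mm.
The walls impose strain ε = −(3.44)/5950 = -5.7809e-04; σ = Eε = 117000 · -5.7809e-04 = -67.64 MPa.

-67.6 MPa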